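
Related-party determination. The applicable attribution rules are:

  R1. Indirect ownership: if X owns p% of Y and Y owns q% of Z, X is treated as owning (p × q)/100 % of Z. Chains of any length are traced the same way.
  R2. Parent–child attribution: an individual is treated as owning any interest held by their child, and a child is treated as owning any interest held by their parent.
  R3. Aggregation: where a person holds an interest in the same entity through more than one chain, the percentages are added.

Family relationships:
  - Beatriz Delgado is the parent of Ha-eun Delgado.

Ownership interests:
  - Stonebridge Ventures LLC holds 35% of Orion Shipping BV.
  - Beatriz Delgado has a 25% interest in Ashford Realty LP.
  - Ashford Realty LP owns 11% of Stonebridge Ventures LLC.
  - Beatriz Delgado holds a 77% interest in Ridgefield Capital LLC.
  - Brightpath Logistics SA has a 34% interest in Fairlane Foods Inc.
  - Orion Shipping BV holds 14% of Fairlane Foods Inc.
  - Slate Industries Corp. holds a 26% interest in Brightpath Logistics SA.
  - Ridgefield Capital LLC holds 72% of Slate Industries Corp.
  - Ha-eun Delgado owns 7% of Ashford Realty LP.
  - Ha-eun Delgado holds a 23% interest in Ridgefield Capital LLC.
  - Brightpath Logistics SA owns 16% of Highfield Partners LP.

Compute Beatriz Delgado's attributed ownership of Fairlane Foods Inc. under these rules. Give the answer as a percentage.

6.53728%

By parent–child attribution (R2), Beatriz Delgado is treated as also owning Ha-eun Delgado's interest in Ridgefield Capital LLC, giving 77% + 23% = 100%.
By parent–child attribution (R2), Beatriz Delgado is treated as also owning Ha-eun Delgado's interest in Ashford Realty LP, giving 25% + 7% = 32%.
Chain via Ridgefield Capital LLC → Slate Industries Corp. → Brightpath Logistics SA (R1): 100% × 72% × 26% × 34% = 6.3648% of Fairlane Foods Inc.
Chain via Ashford Realty LP → Stonebridge Ventures LLC → Orion Shipping BV (R1): 32% × 11% × 35% × 14% = 0.17248% of Fairlane Foods Inc.
Aggregating (R3): 6.3648% + 0.17248% = 6.53728%.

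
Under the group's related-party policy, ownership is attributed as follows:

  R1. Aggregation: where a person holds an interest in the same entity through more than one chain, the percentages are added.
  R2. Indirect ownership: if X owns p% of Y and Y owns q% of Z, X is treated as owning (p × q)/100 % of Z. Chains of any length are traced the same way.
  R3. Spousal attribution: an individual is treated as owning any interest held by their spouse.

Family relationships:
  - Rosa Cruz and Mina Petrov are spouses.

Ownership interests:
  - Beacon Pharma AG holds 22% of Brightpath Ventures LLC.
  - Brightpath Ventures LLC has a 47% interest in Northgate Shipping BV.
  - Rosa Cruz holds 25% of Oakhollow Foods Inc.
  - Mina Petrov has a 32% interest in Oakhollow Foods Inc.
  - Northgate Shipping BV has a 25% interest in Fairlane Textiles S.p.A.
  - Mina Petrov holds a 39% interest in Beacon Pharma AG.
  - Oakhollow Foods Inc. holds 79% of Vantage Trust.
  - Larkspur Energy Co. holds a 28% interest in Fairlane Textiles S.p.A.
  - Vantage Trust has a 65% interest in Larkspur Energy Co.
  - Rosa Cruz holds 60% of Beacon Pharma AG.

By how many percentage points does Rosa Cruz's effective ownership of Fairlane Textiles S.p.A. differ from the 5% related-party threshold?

5.75461

By spousal attribution (R3), Rosa Cruz is treated as also owning Mina Petrov's interest in Beacon Pharma AG, giving 60% + 39% = 99%.
By spousal attribution (R3), Rosa Cruz is treated as also owning Mina Petrov's interest in Oakhollow Foods Inc, giving 25% + 32% = 57%.
Chain via Beacon Pharma AG → Brightpath Ventures LLC → Northgate Shipping BV (R2): 99% × 22% × 47% × 25% = 2.55915% of Fairlane Textiles S.p.A.
Chain via Oakhollow Foods Inc. → Vantage Trust → Larkspur Energy Co. (R2): 57% × 79% × 65% × 28% = 8.19546% of Fairlane Textiles S.p.A.
Aggregating (R1): 2.55915% + 8.19546% = 10.75461%.
10.75461% exceeds the 5% threshold by 5.75461 percentage points.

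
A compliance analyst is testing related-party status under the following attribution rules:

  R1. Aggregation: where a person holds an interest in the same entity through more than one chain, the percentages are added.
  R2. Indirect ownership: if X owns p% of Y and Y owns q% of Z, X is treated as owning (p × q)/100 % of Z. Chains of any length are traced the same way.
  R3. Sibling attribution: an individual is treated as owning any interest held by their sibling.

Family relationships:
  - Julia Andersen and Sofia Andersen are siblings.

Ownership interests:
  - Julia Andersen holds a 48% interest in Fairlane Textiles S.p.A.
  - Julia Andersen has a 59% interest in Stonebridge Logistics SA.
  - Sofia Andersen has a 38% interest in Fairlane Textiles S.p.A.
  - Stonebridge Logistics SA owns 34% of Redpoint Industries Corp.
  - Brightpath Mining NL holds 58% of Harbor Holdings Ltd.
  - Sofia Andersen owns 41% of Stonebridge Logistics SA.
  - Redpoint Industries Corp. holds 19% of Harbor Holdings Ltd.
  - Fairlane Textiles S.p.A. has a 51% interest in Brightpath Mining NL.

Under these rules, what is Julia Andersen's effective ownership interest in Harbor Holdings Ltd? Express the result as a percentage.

31.8988%

By sibling attribution (R3), Julia Andersen is treated as also owning Sofia Andersen's interest in Fairlane Textiles S.p.A, giving 48% + 38% = 86%.
By sibling attribution (R3), Julia Andersen is treated as also owning Sofia Andersen's interest in Stonebridge Logistics SA, giving 59% + 41% = 100%.
Chain via Fairlane Textiles S.p.A. → Brightpath Mining NL (R2): 86% × 51% × 58% = 25.4388% of Harbor Holdings Ltd.
Chain via Stonebridge Logistics SA → Redpoint Industries Corp. (R2): 100% × 34% × 19% = 6.46% of Harbor Holdings Ltd.
Aggregating (R1): 25.4388% + 6.46% = 31.8988%.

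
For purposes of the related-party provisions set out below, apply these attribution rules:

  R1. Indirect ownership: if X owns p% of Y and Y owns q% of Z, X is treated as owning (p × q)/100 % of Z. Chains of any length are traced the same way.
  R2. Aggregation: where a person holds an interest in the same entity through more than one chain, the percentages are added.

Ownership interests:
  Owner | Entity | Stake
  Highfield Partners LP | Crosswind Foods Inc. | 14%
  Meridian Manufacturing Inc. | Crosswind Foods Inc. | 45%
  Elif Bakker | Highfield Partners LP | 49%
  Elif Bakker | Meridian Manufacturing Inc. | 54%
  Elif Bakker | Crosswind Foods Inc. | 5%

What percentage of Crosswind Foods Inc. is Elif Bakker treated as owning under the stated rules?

Chain via Meridian Manufacturing Inc. (R1): 54% × 45% = 24.3% of Crosswind Foods Inc.
Chain via Highfield Partners LP (R1): 49% × 14% = 6.86% of Crosswind Foods Inc.
Direct interest in Crosswind Foods Inc: 5%.
Aggregating (R2): 24.3% + 6.86% + 5% = 36.16%.

36.16%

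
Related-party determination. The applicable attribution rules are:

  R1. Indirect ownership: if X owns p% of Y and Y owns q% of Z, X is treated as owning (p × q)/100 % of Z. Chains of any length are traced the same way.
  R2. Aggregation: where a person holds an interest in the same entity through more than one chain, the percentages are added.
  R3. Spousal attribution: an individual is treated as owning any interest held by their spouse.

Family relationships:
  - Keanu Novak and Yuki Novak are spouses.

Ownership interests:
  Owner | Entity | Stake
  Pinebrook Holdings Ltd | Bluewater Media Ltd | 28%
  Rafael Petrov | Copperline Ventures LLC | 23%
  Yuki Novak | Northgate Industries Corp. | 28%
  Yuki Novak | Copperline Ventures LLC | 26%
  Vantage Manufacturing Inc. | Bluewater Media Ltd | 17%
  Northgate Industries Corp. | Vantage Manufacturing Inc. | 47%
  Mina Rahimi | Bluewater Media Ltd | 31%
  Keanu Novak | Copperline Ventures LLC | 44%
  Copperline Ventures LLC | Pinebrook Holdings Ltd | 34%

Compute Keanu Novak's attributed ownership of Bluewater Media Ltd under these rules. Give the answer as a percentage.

8.9012%

By spousal attribution (R3), Keanu Novak is treated as also owning Yuki Novak's interest in Copperline Ventures LLC, giving 44% + 26% = 70%.
By spousal attribution (R3), Keanu Novak is treated as owning Yuki Novak's 28% interest in Northgate Industries Corp.
Chain via Copperline Ventures LLC → Pinebrook Holdings Ltd (R1): 70% × 34% × 28% = 6.664% of Bluewater Media Ltd.
Chain via Northgate Industries Corp. → Vantage Manufacturing Inc. (R1): 28% × 47% × 17% = 2.2372% of Bluewater Media Ltd.
Aggregating (R2): 6.664% + 2.2372% = 8.9012%.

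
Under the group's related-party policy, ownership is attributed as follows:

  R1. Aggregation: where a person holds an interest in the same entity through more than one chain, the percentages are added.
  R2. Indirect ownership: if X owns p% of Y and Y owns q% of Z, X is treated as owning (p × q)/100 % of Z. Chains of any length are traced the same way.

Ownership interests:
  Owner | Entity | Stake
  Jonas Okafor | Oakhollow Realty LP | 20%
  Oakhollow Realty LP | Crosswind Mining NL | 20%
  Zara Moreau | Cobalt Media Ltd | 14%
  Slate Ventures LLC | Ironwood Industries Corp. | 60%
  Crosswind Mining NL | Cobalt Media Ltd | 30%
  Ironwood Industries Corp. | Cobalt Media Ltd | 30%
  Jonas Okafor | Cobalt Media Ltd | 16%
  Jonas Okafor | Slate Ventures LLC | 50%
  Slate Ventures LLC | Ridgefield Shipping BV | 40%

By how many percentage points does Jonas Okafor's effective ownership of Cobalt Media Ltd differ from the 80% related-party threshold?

Chain via Oakhollow Realty LP → Crosswind Mining NL (R2): 20% × 20% × 30% = 1.2% of Cobalt Media Ltd.
Chain via Slate Ventures LLC → Ironwood Industries Corp. (R2): 50% × 60% × 30% = 9% of Cobalt Media Ltd.
Direct interest in Cobalt Media Ltd: 16%.
Aggregating (R1): 1.2% + 9% + 16% = 26.2%.
26.2% falls short of the 80% threshold by 53.8 percentage points.

53.8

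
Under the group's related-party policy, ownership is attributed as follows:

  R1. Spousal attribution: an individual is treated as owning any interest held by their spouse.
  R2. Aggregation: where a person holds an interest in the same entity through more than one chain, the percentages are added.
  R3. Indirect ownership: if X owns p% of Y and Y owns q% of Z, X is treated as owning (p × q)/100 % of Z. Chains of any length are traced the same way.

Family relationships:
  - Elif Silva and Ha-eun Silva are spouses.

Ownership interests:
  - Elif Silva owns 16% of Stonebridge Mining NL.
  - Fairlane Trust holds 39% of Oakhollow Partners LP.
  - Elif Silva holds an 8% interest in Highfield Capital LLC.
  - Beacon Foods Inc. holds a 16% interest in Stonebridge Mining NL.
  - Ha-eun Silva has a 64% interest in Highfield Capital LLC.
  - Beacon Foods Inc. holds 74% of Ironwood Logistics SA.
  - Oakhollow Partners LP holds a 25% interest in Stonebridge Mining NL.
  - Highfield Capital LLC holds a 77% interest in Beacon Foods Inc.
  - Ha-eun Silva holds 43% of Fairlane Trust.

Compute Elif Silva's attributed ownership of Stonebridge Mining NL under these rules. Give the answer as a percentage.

29.0629%

By spousal attribution (R1), Elif Silva is treated as also owning Ha-eun Silva's interest in Highfield Capital LLC, giving 8% + 64% = 72%.
By spousal attribution (R1), Elif Silva is treated as owning Ha-eun Silva's 43% interest in Fairlane Trust.
Chain via Highfield Capital LLC → Beacon Foods Inc. (R3): 72% × 77% × 16% = 8.8704% of Stonebridge Mining NL.
Direct interest in Stonebridge Mining NL: 16%.
Chain via Fairlane Trust → Oakhollow Partners LP (R3): 43% × 39% × 25% = 4.1925% of Stonebridge Mining NL.
Aggregating (R2): 8.8704% + 16% + 4.1925% = 29.0629%.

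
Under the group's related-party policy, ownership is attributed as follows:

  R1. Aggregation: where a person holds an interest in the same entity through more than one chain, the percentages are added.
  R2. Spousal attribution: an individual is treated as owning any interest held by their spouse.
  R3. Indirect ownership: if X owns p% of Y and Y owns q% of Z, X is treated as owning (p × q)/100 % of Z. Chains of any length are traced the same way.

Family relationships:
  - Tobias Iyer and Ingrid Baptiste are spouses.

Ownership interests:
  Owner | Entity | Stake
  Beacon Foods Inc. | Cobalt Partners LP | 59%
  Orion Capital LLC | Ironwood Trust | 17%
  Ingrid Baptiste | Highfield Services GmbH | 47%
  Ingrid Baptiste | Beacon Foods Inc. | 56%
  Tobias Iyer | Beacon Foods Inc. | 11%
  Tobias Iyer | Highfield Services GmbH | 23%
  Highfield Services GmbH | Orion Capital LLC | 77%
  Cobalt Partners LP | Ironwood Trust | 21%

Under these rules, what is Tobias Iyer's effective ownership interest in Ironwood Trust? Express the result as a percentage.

17.4643%

By spousal attribution (R2), Tobias Iyer is treated as also owning Ingrid Baptiste's interest in Highfield Services GmbH, giving 23% + 47% = 70%.
By spousal attribution (R2), Tobias Iyer is treated as also owning Ingrid Baptiste's interest in Beacon Foods Inc, giving 11% + 56% = 67%.
Chain via Highfield Services GmbH → Orion Capital LLC (R3): 70% × 77% × 17% = 9.163% of Ironwood Trust.
Chain via Beacon Foods Inc. → Cobalt Partners LP (R3): 67% × 59% × 21% = 8.3013% of Ironwood Trust.
Aggregating (R1): 9.163% + 8.3013% = 17.4643%.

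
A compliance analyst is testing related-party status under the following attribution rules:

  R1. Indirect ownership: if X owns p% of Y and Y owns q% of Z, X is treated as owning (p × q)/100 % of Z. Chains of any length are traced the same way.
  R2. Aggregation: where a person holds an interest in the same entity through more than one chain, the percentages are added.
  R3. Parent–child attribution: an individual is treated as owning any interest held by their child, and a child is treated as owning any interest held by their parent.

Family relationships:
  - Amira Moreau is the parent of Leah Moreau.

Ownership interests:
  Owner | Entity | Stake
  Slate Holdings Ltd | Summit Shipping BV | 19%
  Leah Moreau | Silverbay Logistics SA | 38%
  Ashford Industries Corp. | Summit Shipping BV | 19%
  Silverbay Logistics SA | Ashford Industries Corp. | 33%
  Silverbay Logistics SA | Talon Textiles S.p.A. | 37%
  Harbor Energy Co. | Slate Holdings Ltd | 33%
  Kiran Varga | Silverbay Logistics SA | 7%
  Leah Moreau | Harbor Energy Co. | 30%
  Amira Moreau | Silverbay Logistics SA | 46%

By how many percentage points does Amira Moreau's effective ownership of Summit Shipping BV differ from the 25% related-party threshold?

17.8522

By parent–child attribution (R3), Amira Moreau is treated as also owning Leah Moreau's interest in Silverbay Logistics SA, giving 46% + 38% = 84%.
By parent–child attribution (R3), Amira Moreau is treated as owning Leah Moreau's 30% interest in Harbor Energy Co.
Chain via Silverbay Logistics SA → Ashford Industries Corp. (R1): 84% × 33% × 19% = 5.2668% of Summit Shipping BV.
Chain via Harbor Energy Co. → Slate Holdings Ltd (R1): 30% × 33% × 19% = 1.881% of Summit Shipping BV.
Aggregating (R2): 5.2668% + 1.881% = 7.1478%.
7.1478% falls short of the 25% threshold by 17.8522 percentage points.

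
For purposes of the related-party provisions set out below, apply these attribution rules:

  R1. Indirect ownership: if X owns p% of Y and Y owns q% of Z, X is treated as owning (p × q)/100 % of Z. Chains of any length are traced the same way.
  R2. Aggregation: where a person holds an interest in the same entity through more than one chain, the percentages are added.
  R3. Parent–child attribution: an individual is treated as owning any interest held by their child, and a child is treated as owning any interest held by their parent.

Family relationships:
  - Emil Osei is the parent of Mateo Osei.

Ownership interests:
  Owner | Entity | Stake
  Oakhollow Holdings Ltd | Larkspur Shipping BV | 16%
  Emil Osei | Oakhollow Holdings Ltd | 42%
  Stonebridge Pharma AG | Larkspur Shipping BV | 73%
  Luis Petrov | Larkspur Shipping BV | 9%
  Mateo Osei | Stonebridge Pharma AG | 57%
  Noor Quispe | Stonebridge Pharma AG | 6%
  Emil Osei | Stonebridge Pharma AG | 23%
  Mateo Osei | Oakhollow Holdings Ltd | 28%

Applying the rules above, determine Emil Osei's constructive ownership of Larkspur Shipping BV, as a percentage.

69.6%

By parent–child attribution (R3), Emil Osei is treated as also owning Mateo Osei's interest in Oakhollow Holdings Ltd, giving 42% + 28% = 70%.
By parent–child attribution (R3), Emil Osei is treated as also owning Mateo Osei's interest in Stonebridge Pharma AG, giving 23% + 57% = 80%.
Chain via Oakhollow Holdings Ltd (R1): 70% × 16% = 11.2% of Larkspur Shipping BV.
Chain via Stonebridge Pharma AG (R1): 80% × 73% = 58.4% of Larkspur Shipping BV.
Aggregating (R2): 11.2% + 58.4% = 69.6%.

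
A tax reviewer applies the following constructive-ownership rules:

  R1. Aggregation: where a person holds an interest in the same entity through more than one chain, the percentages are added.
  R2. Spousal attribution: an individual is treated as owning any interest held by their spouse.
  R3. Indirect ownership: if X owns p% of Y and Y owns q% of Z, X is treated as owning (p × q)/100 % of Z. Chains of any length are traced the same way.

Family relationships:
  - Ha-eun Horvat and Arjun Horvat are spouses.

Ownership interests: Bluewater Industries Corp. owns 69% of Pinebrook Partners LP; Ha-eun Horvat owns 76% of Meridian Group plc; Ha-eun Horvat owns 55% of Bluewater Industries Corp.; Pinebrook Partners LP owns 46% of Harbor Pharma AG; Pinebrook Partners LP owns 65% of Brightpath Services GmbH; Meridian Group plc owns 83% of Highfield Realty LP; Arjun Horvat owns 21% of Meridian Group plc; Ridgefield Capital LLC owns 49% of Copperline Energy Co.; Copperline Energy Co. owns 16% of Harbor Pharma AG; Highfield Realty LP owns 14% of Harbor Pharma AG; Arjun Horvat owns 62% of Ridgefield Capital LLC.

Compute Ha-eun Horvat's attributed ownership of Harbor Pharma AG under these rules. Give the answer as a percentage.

By spousal attribution (R2), Ha-eun Horvat is treated as also owning Arjun Horvat's interest in Meridian Group plc, giving 76% + 21% = 97%.
By spousal attribution (R2), Ha-eun Horvat is treated as owning Arjun Horvat's 62% interest in Ridgefield Capital LLC.
Chain via Bluewater Industries Corp. → Pinebrook Partners LP (R3): 55% × 69% × 46% = 17.457% of Harbor Pharma AG.
Chain via Meridian Group plc → Highfield Realty LP (R3): 97% × 83% × 14% = 11.2714% of Harbor Pharma AG.
Chain via Ridgefield Capital LLC → Copperline Energy Co. (R3): 62% × 49% × 16% = 4.8608% of Harbor Pharma AG.
Aggregating (R1): 17.457% + 11.2714% + 4.8608% = 33.5892%.

33.5892%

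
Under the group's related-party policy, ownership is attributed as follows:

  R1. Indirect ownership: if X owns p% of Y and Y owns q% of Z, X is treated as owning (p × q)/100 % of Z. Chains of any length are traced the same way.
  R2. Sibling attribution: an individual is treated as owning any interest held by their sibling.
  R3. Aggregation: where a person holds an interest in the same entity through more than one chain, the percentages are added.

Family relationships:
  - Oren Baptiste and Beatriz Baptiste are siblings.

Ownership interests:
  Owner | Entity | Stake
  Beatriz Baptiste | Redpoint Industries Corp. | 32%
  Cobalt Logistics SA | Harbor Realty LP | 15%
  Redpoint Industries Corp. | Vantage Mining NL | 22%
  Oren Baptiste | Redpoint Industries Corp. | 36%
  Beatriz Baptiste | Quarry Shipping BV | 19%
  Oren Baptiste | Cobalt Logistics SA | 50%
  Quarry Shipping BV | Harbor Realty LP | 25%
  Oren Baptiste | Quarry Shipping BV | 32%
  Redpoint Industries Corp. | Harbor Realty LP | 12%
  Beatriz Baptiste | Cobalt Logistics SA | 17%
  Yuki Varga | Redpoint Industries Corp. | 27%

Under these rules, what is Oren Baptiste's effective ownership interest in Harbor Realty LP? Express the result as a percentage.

30.96%

By sibling attribution (R2), Oren Baptiste is treated as also owning Beatriz Baptiste's interest in Cobalt Logistics SA, giving 50% + 17% = 67%.
By sibling attribution (R2), Oren Baptiste is treated as also owning Beatriz Baptiste's interest in Redpoint Industries Corp, giving 36% + 32% = 68%.
By sibling attribution (R2), Oren Baptiste is treated as also owning Beatriz Baptiste's interest in Quarry Shipping BV, giving 32% + 19% = 51%.
Chain via Cobalt Logistics SA (R1): 67% × 15% = 10.05% of Harbor Realty LP.
Chain via Redpoint Industries Corp. (R1): 68% × 12% = 8.16% of Harbor Realty LP.
Chain via Quarry Shipping BV (R1): 51% × 25% = 12.75% of Harbor Realty LP.
Aggregating (R3): 10.05% + 8.16% + 12.75% = 30.96%.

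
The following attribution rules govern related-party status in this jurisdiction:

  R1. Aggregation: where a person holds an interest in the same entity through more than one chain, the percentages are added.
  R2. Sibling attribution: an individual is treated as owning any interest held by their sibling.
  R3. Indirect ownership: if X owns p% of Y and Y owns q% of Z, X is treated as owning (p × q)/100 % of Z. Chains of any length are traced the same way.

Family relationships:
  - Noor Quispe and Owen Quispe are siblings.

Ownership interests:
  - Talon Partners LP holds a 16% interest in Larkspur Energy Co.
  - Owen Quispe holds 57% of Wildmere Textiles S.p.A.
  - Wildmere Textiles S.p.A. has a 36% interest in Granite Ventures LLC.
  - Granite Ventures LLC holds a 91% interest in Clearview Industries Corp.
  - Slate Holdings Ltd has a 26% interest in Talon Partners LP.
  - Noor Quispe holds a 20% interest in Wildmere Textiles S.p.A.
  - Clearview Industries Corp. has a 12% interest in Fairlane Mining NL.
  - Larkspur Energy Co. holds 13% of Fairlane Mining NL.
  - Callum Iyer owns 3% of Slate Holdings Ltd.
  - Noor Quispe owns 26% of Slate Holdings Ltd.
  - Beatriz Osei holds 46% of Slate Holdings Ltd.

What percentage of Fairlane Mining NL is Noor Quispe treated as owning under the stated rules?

By sibling attribution (R2), Noor Quispe is treated as also owning Owen Quispe's interest in Wildmere Textiles S.p.A, giving 20% + 57% = 77%.
Chain via Wildmere Textiles S.p.A. → Granite Ventures LLC → Clearview Industries Corp. (R3): 77% × 36% × 91% × 12% = 3.027024% of Fairlane Mining NL.
Chain via Slate Holdings Ltd → Talon Partners LP → Larkspur Energy Co. (R3): 26% × 26% × 16% × 13% = 0.140608% of Fairlane Mining NL.
Aggregating (R1): 3.027024% + 0.140608% = 3.167632%.

3.167632%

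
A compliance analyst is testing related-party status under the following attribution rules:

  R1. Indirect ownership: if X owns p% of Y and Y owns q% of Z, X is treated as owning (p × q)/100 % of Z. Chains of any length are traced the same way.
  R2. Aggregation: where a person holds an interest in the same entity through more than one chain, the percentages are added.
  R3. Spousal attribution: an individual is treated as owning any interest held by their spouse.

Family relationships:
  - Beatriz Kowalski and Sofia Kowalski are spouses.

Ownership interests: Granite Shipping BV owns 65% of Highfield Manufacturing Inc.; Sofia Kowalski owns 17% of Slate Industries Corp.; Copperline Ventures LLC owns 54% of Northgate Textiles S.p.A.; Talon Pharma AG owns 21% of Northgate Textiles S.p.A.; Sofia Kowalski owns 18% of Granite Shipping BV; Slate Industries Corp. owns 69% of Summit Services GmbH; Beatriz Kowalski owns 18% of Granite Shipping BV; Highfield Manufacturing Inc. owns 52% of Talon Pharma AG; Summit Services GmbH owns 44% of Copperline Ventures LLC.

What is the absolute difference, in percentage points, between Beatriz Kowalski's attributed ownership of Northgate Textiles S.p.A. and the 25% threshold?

By spousal attribution (R3), Beatriz Kowalski is treated as also owning Sofia Kowalski's interest in Granite Shipping BV, giving 18% + 18% = 36%.
By spousal attribution (R3), Beatriz Kowalski is treated as owning Sofia Kowalski's 17% interest in Slate Industries Corp.
Chain via Granite Shipping BV → Highfield Manufacturing Inc. → Talon Pharma AG (R1): 36% × 65% × 52% × 21% = 2.55528% of Northgate Textiles S.p.A.
Chain via Slate Industries Corp. → Summit Services GmbH → Copperline Ventures LLC (R1): 17% × 69% × 44% × 54% = 2.787048% of Northgate Textiles S.p.A.
Aggregating (R2): 2.55528% + 2.787048% = 5.342328%.
5.342328% falls short of the 25% threshold by 19.657672 percentage points.

19.657672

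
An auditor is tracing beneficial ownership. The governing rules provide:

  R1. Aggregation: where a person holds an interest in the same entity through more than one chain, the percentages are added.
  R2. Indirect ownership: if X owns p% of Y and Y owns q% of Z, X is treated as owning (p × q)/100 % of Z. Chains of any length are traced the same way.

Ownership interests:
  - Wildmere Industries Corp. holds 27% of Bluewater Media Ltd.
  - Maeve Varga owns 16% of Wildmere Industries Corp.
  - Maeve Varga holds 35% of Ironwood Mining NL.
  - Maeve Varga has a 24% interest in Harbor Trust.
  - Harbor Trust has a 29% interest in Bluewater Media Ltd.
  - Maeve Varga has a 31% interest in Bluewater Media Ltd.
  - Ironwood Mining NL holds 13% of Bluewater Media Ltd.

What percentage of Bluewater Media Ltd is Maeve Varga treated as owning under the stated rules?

46.83%

Chain via Harbor Trust (R2): 24% × 29% = 6.96% of Bluewater Media Ltd.
Chain via Wildmere Industries Corp. (R2): 16% × 27% = 4.32% of Bluewater Media Ltd.
Chain via Ironwood Mining NL (R2): 35% × 13% = 4.55% of Bluewater Media Ltd.
Direct interest in Bluewater Media Ltd: 31%.
Aggregating (R1): 6.96% + 4.32% + 4.55% + 31% = 46.83%.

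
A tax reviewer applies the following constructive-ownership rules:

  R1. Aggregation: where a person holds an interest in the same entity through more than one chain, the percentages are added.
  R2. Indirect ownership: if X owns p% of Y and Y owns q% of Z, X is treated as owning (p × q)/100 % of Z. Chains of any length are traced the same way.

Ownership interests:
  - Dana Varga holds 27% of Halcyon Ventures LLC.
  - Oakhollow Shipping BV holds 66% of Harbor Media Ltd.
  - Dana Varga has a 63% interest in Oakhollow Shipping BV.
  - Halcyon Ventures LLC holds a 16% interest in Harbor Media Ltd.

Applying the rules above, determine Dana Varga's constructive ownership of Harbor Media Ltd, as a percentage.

45.9%

Chain via Halcyon Ventures LLC (R2): 27% × 16% = 4.32% of Harbor Media Ltd.
Chain via Oakhollow Shipping BV (R2): 63% × 66% = 41.58% of Harbor Media Ltd.
Aggregating (R1): 4.32% + 41.58% = 45.9%.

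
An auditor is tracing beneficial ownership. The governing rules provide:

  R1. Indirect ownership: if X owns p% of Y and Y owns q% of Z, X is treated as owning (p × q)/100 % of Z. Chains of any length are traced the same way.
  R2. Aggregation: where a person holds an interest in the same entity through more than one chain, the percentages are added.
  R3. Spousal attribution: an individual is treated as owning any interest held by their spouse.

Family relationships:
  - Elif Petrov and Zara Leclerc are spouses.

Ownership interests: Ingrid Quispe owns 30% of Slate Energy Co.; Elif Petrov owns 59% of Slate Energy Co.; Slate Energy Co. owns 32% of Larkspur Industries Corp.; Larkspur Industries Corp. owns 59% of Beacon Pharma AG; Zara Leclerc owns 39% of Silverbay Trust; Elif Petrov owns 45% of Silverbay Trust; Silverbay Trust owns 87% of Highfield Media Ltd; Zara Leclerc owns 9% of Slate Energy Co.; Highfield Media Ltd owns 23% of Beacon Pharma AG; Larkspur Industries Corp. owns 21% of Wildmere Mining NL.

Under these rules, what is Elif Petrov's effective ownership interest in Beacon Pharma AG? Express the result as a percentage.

29.6468%

By spousal attribution (R3), Elif Petrov is treated as also owning Zara Leclerc's interest in Silverbay Trust, giving 45% + 39% = 84%.
By spousal attribution (R3), Elif Petrov is treated as also owning Zara Leclerc's interest in Slate Energy Co, giving 59% + 9% = 68%.
Chain via Silverbay Trust → Highfield Media Ltd (R1): 84% × 87% × 23% = 16.8084% of Beacon Pharma AG.
Chain via Slate Energy Co. → Larkspur Industries Corp. (R1): 68% × 32% × 59% = 12.8384% of Beacon Pharma AG.
Aggregating (R2): 16.8084% + 12.8384% = 29.6468%.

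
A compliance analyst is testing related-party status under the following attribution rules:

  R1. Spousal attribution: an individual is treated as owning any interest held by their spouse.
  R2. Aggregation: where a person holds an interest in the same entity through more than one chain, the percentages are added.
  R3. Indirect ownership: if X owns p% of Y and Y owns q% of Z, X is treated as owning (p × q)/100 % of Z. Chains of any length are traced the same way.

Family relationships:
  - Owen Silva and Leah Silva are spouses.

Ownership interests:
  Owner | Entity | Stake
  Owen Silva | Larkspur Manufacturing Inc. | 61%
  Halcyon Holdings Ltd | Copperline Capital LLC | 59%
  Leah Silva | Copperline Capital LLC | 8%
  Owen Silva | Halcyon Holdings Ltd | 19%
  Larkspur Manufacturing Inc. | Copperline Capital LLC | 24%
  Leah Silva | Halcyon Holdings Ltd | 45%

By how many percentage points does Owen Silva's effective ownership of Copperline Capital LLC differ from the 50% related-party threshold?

10.4

By spousal attribution (R1), Owen Silva is treated as also owning Leah Silva's interest in Halcyon Holdings Ltd, giving 19% + 45% = 64%.
By spousal attribution (R1), Owen Silva is treated as owning Leah Silva's 8% interest in Copperline Capital LLC.
Chain via Halcyon Holdings Ltd (R3): 64% × 59% = 37.76% of Copperline Capital LLC.
Chain via Larkspur Manufacturing Inc. (R3): 61% × 24% = 14.64% of Copperline Capital LLC.
Direct interest in Copperline Capital LLC: 8%.
Aggregating (R2): 37.76% + 14.64% + 8% = 60.4%.
60.4% exceeds the 50% threshold by 10.4 percentage points.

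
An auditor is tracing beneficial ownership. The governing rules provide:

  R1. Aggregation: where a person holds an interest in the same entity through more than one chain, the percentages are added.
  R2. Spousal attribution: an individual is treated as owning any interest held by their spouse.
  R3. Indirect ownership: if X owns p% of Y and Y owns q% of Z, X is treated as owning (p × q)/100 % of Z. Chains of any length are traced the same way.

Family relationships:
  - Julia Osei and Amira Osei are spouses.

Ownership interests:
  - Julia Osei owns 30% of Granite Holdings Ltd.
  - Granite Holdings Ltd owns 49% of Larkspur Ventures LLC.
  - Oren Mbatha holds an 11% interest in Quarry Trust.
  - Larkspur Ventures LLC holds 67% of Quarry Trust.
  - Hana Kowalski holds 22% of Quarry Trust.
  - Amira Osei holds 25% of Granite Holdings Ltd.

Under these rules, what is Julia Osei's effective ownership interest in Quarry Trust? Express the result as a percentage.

By spousal attribution (R2), Julia Osei is treated as also owning Amira Osei's interest in Granite Holdings Ltd, giving 30% + 25% = 55%.
Chain via Granite Holdings Ltd → Larkspur Ventures LLC (R3): 55% × 49% × 67% = 18.0565% of Quarry Trust.

18.0565%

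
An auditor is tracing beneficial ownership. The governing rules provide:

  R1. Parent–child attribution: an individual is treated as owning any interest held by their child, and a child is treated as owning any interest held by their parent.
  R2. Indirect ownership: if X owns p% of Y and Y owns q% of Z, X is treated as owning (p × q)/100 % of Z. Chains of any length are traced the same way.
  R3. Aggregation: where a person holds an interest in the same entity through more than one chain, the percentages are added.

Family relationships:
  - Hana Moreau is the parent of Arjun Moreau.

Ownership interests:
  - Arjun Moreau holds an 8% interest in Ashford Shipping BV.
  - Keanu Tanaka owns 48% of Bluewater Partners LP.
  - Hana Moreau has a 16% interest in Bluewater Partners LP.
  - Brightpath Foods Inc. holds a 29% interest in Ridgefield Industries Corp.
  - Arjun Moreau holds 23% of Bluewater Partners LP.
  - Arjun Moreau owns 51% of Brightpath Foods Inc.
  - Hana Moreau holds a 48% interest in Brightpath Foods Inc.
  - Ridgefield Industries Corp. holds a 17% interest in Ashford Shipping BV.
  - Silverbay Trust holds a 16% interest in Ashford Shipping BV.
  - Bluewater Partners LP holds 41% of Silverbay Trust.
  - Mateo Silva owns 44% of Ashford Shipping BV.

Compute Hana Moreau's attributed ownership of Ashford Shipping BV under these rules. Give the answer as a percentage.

By parent–child attribution (R1), Hana Moreau is treated as also owning Arjun Moreau's interest in Brightpath Foods Inc, giving 48% + 51% = 99%.
By parent–child attribution (R1), Hana Moreau is treated as also owning Arjun Moreau's interest in Bluewater Partners LP, giving 16% + 23% = 39%.
By parent–child attribution (R1), Hana Moreau is treated as owning Arjun Moreau's 8% interest in Ashford Shipping BV.
Chain via Brightpath Foods Inc. → Ridgefield Industries Corp. (R2): 99% × 29% × 17% = 4.8807% of Ashford Shipping BV.
Chain via Bluewater Partners LP → Silverbay Trust (R2): 39% × 41% × 16% = 2.5584% of Ashford Shipping BV.
Direct interest in Ashford Shipping BV: 8%.
Aggregating (R3): 4.8807% + 2.5584% + 8% = 15.4391%.

15.4391%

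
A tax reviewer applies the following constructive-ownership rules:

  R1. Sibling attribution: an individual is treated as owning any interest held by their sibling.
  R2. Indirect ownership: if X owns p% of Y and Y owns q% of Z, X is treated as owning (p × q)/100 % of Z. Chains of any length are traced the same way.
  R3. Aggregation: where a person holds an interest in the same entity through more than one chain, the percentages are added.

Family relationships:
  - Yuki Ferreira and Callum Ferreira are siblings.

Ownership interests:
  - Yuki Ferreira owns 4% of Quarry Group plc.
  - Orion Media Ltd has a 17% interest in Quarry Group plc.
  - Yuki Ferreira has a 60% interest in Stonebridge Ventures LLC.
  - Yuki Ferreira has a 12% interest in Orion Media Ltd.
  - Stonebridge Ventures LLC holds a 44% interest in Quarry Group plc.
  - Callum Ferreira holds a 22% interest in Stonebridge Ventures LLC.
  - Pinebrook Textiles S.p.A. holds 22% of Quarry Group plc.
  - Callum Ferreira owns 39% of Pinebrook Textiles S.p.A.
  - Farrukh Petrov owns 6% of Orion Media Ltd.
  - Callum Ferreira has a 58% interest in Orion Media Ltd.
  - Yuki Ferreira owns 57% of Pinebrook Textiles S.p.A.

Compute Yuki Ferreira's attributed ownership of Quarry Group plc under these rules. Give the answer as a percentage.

73.1%

By sibling attribution (R1), Yuki Ferreira is treated as also owning Callum Ferreira's interest in Orion Media Ltd, giving 12% + 58% = 70%.
By sibling attribution (R1), Yuki Ferreira is treated as also owning Callum Ferreira's interest in Pinebrook Textiles S.p.A, giving 57% + 39% = 96%.
By sibling attribution (R1), Yuki Ferreira is treated as also owning Callum Ferreira's interest in Stonebridge Ventures LLC, giving 60% + 22% = 82%.
Chain via Orion Media Ltd (R2): 70% × 17% = 11.9% of Quarry Group plc.
Chain via Pinebrook Textiles S.p.A. (R2): 96% × 22% = 21.12% of Quarry Group plc.
Chain via Stonebridge Ventures LLC (R2): 82% × 44% = 36.08% of Quarry Group plc.
Direct interest in Quarry Group plc: 4%.
Aggregating (R3): 11.9% + 21.12% + 36.08% + 4% = 73.1%.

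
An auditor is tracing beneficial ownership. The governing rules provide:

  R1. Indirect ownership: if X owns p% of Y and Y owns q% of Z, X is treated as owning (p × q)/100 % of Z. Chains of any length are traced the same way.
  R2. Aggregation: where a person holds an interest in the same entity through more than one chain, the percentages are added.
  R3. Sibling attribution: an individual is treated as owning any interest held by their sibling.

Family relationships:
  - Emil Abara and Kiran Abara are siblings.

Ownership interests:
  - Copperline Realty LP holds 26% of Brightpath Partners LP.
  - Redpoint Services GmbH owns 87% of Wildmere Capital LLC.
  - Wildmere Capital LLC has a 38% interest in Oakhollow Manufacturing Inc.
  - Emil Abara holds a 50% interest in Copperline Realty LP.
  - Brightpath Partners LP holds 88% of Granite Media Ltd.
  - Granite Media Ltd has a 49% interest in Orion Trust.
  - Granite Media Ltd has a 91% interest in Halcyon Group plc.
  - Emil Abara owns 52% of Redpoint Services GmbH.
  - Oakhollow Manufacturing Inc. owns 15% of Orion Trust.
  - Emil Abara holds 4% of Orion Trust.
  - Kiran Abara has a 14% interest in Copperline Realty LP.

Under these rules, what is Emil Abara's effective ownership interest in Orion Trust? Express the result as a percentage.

13.753848%

By sibling attribution (R3), Emil Abara is treated as also owning Kiran Abara's interest in Copperline Realty LP, giving 50% + 14% = 64%.
Chain via Copperline Realty LP → Brightpath Partners LP → Granite Media Ltd (R1): 64% × 26% × 88% × 49% = 7.175168% of Orion Trust.
Chain via Redpoint Services GmbH → Wildmere Capital LLC → Oakhollow Manufacturing Inc. (R1): 52% × 87% × 38% × 15% = 2.57868% of Orion Trust.
Direct interest in Orion Trust: 4%.
Aggregating (R2): 7.175168% + 2.57868% + 4% = 13.753848%.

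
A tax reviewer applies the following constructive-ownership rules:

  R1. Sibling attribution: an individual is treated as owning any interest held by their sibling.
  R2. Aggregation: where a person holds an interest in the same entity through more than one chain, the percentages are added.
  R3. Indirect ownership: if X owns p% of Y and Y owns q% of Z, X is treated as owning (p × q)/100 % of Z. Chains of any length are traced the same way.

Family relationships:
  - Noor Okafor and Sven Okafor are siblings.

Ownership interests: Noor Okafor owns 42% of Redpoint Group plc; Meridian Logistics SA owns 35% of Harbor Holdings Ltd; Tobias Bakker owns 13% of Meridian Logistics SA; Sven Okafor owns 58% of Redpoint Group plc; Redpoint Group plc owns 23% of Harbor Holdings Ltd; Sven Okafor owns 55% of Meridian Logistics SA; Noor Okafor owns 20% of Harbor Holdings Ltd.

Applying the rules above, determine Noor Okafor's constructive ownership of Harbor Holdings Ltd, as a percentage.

62.25%

By sibling attribution (R1), Noor Okafor is treated as also owning Sven Okafor's interest in Redpoint Group plc, giving 42% + 58% = 100%.
By sibling attribution (R1), Noor Okafor is treated as owning Sven Okafor's 55% interest in Meridian Logistics SA.
Chain via Redpoint Group plc (R3): 100% × 23% = 23% of Harbor Holdings Ltd.
Direct interest in Harbor Holdings Ltd: 20%.
Chain via Meridian Logistics SA (R3): 55% × 35% = 19.25% of Harbor Holdings Ltd.
Aggregating (R2): 23% + 20% + 19.25% = 62.25%.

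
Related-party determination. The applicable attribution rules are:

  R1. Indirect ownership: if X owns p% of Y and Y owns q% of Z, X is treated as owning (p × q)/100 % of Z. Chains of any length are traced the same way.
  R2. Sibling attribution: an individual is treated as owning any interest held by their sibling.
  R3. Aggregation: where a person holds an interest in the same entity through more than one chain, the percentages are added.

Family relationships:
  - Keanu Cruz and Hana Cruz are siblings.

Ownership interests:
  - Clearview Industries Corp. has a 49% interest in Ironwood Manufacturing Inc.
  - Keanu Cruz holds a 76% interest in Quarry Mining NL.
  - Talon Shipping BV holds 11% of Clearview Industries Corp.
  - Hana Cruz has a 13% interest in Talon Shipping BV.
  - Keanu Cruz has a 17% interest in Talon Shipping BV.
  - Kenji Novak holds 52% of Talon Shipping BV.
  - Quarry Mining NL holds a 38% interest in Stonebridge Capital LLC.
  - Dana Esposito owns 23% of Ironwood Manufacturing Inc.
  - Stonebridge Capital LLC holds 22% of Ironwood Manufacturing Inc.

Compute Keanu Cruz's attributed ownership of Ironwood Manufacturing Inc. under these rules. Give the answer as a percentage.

By sibling attribution (R2), Keanu Cruz is treated as also owning Hana Cruz's interest in Talon Shipping BV, giving 17% + 13% = 30%.
Chain via Quarry Mining NL → Stonebridge Capital LLC (R1): 76% × 38% × 22% = 6.3536% of Ironwood Manufacturing Inc.
Chain via Talon Shipping BV → Clearview Industries Corp. (R1): 30% × 11% × 49% = 1.617% of Ironwood Manufacturing Inc.
Aggregating (R3): 6.3536% + 1.617% = 7.9706%.

7.9706%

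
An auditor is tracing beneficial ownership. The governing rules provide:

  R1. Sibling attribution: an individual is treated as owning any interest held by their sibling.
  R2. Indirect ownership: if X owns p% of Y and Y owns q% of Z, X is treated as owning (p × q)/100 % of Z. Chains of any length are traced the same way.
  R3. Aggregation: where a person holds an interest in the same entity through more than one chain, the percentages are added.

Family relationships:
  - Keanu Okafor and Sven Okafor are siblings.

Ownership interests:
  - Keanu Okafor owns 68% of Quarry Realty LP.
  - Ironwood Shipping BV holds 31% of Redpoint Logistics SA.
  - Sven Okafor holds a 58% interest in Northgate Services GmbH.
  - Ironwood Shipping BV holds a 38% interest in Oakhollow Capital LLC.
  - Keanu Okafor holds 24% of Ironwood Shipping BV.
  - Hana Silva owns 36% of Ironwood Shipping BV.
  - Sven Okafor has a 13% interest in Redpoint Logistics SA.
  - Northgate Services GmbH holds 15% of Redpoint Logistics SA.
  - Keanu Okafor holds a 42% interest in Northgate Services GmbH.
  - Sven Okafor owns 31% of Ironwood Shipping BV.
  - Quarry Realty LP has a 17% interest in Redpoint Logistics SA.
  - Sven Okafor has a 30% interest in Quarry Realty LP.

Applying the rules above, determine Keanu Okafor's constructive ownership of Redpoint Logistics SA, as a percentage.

61.71%

By sibling attribution (R1), Keanu Okafor is treated as also owning Sven Okafor's interest in Ironwood Shipping BV, giving 24% + 31% = 55%.
By sibling attribution (R1), Keanu Okafor is treated as also owning Sven Okafor's interest in Northgate Services GmbH, giving 42% + 58% = 100%.
By sibling attribution (R1), Keanu Okafor is treated as also owning Sven Okafor's interest in Quarry Realty LP, giving 68% + 30% = 98%.
By sibling attribution (R1), Keanu Okafor is treated as owning Sven Okafor's 13% interest in Redpoint Logistics SA.
Chain via Ironwood Shipping BV (R2): 55% × 31% = 17.05% of Redpoint Logistics SA.
Chain via Northgate Services GmbH (R2): 100% × 15% = 15% of Redpoint Logistics SA.
Chain via Quarry Realty LP (R2): 98% × 17% = 16.66% of Redpoint Logistics SA.
Direct interest in Redpoint Logistics SA: 13%.
Aggregating (R3): 17.05% + 15% + 16.66% + 13% = 61.71%.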